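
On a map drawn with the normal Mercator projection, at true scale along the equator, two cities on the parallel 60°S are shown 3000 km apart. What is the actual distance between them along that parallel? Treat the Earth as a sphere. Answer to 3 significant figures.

Mercator is conformal, so the point scale is isotropic: h = k = sec φ = 1/cos φ.
Along the parallel at 60°, map distances are exaggerated by k = sec 60° = 2.000.
True distance = 3000 / 2.000 = 3000 × cos 60° ≈ 1500 km.

1500 km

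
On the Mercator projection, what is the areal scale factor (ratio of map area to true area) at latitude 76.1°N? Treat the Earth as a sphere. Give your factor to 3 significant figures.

17.3

Mercator is conformal, so the point scale is isotropic: h = k = sec φ = 1/cos φ.
Areal scale = k² = sec²φ = 1/cos²(76.1°) = 1/0.2402² = 17.33.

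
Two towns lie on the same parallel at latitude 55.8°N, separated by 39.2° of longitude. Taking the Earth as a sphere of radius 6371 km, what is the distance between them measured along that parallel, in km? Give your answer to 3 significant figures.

2450 km

Arc length along a parallel = R cos φ · Δλ (with Δλ in radians).
= 6371 × cos 55.8° × (39.2° × π/180) = 6371 × 0.5621 × 0.6842 ≈ 2450 km.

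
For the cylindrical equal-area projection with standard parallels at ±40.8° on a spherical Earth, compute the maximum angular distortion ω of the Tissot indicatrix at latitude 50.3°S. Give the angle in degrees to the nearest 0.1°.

A cylindrical equal-area projection with standard parallel φ₀ has meridian scale h = cos φ / cos φ₀ and parallel scale k = cos φ₀ / cos φ (so areas are preserved, h·k = 1).
At 50.3°: h = 0.8438, k = 1.185; principal scales a = 1.185, b = 0.8438.
sin(ω/2) = (a − b)/(a + b) = 0.3413/2.029 = 0.1682, so ω = 2 arcsin(0.1682) ≈ 19.4°.

19.4°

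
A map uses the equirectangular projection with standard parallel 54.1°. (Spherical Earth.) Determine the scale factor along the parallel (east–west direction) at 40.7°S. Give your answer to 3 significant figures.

With standard parallel φ₀ = 54.1°, the equirectangular projection gives x = Rλ cos φ₀, y = Rφ, so h = 1 and k = cos 54.1° / cos φ.
k = cos 54.1° / cos 40.7° = 0.5864/0.7581 = 0.7734.

0.773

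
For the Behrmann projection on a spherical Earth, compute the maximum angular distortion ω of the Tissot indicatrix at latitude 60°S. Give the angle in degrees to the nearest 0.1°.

Behrmann is a cylindrical equal-area projection with standard parallels at ±30°. Cylindrical equal-area (φ₀ = 30°): h = cos φ / cos 30° along meridians, k = cos 30° / cos φ along parallels; h·k = 1.
At 60°: h = 0.5774, k = 1.732; principal scales a = 1.732, b = 0.5774.
sin(ω/2) = (a − b)/(a + b) = 1.155/2.309 = 0.5000, so ω = 2 arcsin(0.5000) ≈ 60.0°.

60.0°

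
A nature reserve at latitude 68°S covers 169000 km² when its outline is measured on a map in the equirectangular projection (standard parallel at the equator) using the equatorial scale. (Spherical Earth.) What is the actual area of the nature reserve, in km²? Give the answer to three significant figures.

63300 km²

For the equirectangular projection with φ₀ = 0 (plate carrée), h = 1 along meridians and k = sec φ along parallels.
Areal scale = h·k = 1 × sec φ; at 68°, h = 1.000, k = 2.669, so h·k = 2.669.
True area = apparent / (areal scale) = 169000 / 2.669 ≈ 63300 km².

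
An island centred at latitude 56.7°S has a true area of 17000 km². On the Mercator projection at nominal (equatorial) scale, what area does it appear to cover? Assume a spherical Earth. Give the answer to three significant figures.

56400 km²

For Mercator, h = k = sec φ (a conformal cylindrical projection has a single point scale, 1/cos φ).
Areal scale = k² = sec²φ = 1/cos²(56.7°) = 1/0.5490² = 3.318.
Apparent area = 17000 × 3.318 ≈ 56400 km².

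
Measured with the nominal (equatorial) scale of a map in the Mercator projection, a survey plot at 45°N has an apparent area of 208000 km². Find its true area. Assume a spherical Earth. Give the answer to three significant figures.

104000 km²

For Mercator, h = k = sec φ (a conformal cylindrical projection has a single point scale, 1/cos φ).
Areal scale = k² = sec²φ = 1/cos²(45°) = 1/0.7071² = 2.000.
True area = apparent / (areal scale) = 208000 / 2.000 ≈ 104000 km².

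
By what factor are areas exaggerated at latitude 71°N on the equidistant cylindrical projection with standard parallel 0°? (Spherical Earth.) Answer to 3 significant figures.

For the equirectangular projection with φ₀ = 0 (plate carrée), h = 1 along meridians and k = sec φ along parallels.
Areal scale = h·k = 1 × sec φ; at 71°, h = 1.000, k = 3.072, so h·k = 3.072.

3.07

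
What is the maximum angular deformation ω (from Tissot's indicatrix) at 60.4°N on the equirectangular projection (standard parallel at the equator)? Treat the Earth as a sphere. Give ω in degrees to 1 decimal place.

In the plate carrée (x = Rλ, y = Rφ), meridians are true-scale (h = 1) and parallels are stretched by k = sec φ.
At 60.4°: h = 1.000, k = 2.025; principal scales a = 2.025, b = 1.000.
sin(ω/2) = (a − b)/(a + b) = 1.025/3.025 = 0.3387, so ω = 2 arcsin(0.3387) ≈ 39.6°.

39.6°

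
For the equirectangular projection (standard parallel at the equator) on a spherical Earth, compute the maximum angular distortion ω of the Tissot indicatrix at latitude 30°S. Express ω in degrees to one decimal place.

In the plate carrée (x = Rλ, y = Rφ), meridians are true-scale (h = 1) and parallels are stretched by k = sec φ.
At 30°: h = 1.000, k = 1.155; principal scales a = 1.155, b = 1.000.
sin(ω/2) = (a − b)/(a + b) = 0.1547/2.155 = 0.07180, so ω = 2 arcsin(0.07180) ≈ 8.2°.

8.2°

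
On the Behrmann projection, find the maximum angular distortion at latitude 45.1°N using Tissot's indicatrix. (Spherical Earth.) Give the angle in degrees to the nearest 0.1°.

23.3°

The Behrmann projection is cylindrical equal-area with φ₀ = 30°. A cylindrical equal-area projection with standard parallel φ₀ has meridian scale h = cos φ / cos φ₀ and parallel scale k = cos φ₀ / cos φ (so areas are preserved, h·k = 1).
At 45.1°: h = 0.8151, k = 1.227; principal scales a = 1.227, b = 0.8151.
sin(ω/2) = (a − b)/(a + b) = 0.4118/2.042 = 0.2017, so ω = 2 arcsin(0.2017) ≈ 23.3°.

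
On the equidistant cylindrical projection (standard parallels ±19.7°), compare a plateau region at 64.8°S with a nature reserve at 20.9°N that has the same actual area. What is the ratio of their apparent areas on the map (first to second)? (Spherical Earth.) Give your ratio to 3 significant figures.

2.19

In the equirectangular projection with standard parallel φ₀ = 19.7° (x = Rλ cos φ₀, y = Rφ), meridians are true-scale (h = 1) and the parallel scale is k = cos φ₀ / cos φ.
Areal scale at 64.8°: h·k = 1.000 × 2.211 = 2.211.
Areal scale at 20.9°: h·k = 1.000 × 1.008 = 1.008.
Ratio = 2.211/1.008 ≈ 2.19.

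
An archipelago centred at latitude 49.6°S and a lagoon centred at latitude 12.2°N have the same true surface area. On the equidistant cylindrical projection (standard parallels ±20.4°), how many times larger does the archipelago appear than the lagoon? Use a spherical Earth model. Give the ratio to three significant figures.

With standard parallel φ₀ = 20.4°, the equirectangular projection gives x = Rλ cos φ₀, y = Rφ, so h = 1 and k = cos 20.4° / cos φ.
Areal scale at 49.6°: h·k = 1.000 × 1.446 = 1.446.
Areal scale at 12.2°: h·k = 1.000 × 0.9589 = 0.9589.
Ratio = 1.446/0.9589 ≈ 1.51.

1.51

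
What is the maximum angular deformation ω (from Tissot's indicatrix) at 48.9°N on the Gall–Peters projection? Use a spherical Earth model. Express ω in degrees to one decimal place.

Gall–Peters is a cylindrical equal-area projection with standard parallels at ±45°. For cylindrical equal-area with standard parallel φ₀, h = cos φ / cos φ₀ and k = cos φ₀ / cos φ, so h·k = 1.
At 48.9°: h = 0.9297, k = 1.076; principal scales a = 1.076, b = 0.9297.
sin(ω/2) = (a − b)/(a + b) = 0.1460/2.005 = 0.07280, so ω = 2 arcsin(0.07280) ≈ 8.3°.

8.3°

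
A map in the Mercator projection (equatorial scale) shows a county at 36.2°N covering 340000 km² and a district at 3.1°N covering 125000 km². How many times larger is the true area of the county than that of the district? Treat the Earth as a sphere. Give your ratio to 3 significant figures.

1.78

Mercator's areal exaggeration is sec²φ; hence true area = (apparent area) · cos²φ.
True area of county: 340000 × cos²(36.2°) = 340000 × 0.6512 = 221400 km².
True area of district: 125000 × cos²(3.1°) = 125000 × 0.9971 = 124600 km².
Ratio = 221400 / 124600 ≈ 1.78.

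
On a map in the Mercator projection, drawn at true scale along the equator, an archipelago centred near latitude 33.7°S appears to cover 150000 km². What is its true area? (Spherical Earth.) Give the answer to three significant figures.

For Mercator, h = k = sec φ (a conformal cylindrical projection has a single point scale, 1/cos φ).
Areal scale = k² = sec²φ = 1/cos²(33.7°) = 1/0.8320² = 1.445.
True area = apparent / (areal scale) = 150000 / 1.445 ≈ 104000 km².

104000 km²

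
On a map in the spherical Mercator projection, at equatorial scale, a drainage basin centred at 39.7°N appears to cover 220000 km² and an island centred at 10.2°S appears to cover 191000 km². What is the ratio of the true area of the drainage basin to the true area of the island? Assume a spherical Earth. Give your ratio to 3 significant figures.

On Mercator the areal scale is sec²φ, so true area = apparent × cos²φ.
True area of drainage basin: 220000 × cos²(39.7°) = 220000 × 0.5920 = 130200 km².
True area of island: 191000 × cos²(10.2°) = 191000 × 0.9686 = 185000 km².
Ratio = 130200 / 185000 ≈ 0.704.

0.704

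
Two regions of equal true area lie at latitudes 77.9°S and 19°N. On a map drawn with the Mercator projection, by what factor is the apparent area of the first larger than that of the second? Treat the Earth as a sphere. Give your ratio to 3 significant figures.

Mercator areal scale is sec²φ.
At 77.9°: sec²(77.9°) = 1/0.2096² = 22.76.
At 19°: sec²(19°) = 1/0.9455² = 1.119.
Ratio = 22.76/1.119 = cos²(19°)/cos²(77.9°) ≈ 20.3.

20.3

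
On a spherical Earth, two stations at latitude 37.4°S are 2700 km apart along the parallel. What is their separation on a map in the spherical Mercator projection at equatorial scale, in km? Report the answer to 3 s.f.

Mercator is conformal, so the point scale is isotropic: h = k = sec φ = 1/cos φ.
Along the parallel, k = sec 37.4° = 1/0.7944 = 1.259.
Map distance = 2700 × 1.259 ≈ 3400 km.

3400 km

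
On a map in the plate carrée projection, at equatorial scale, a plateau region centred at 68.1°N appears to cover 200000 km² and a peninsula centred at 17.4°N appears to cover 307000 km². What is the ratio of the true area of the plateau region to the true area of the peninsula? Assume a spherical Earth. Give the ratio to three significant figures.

0.255

On the plate carrée, areal scale = h·k = 1 × sec φ, so true area = apparent × cos φ.
True area of plateau region: 200000 × cos(68.1°) = 200000 × 0.3730 = 74600 km².
True area of peninsula: 307000 × cos(17.4°) = 307000 × 0.9542 = 293000 km².
Ratio = 74600 / 293000 ≈ 0.255.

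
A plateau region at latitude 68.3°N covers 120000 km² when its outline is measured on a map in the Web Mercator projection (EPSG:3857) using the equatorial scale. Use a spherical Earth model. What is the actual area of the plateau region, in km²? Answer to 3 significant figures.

16400 km²

For Mercator, h = k = sec φ (a conformal cylindrical projection has a single point scale, 1/cos φ).
Areal scale = k² = sec²φ = 1/cos²(68.3°) = 1/0.3697² = 7.315.
True area = apparent / (areal scale) = 120000 / 7.315 ≈ 16400 km².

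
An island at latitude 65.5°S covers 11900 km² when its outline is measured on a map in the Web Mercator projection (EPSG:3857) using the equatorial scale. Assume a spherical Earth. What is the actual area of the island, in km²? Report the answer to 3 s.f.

Mercator is conformal, so the point scale is isotropic: h = k = sec φ = 1/cos φ.
Areal scale = k² = sec²φ = 1/cos²(65.5°) = 1/0.4147² = 5.815.
True area = apparent / (areal scale) = 11900 / 5.815 ≈ 2050 km².

2050 km²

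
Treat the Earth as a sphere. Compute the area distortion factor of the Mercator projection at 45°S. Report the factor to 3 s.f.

The Mercator projection is conformal; its linear scale factor is the same in every direction and equals sec φ = 1/cos φ.
Areal scale = k² = sec²φ = 1/cos²(45°) = 1/0.7071² = 2.000.

2.00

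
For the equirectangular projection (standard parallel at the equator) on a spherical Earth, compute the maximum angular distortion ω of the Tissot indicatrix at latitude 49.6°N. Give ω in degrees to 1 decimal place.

24.7°

Plate carrée maps x = Rλ, y = Rφ. The meridian scale is h = 1 and the parallel scale is k = 1/cos φ = sec φ.
At 49.6°: h = 1.000, k = 1.543; principal scales a = 1.543, b = 1.000.
sin(ω/2) = (a − b)/(a + b) = 0.5429/2.543 = 0.2135, so ω = 2 arcsin(0.2135) ≈ 24.7°.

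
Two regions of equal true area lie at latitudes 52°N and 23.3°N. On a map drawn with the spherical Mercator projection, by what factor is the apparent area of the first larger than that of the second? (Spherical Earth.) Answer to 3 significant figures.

Mercator is conformal with k = sec φ, so areal scale = k² = sec²φ.
At 52°: sec²(52°) = 1/0.6157² = 2.638.
At 23.3°: sec²(23.3°) = 1/0.9184² = 1.185.
Ratio = 2.638/1.185 = cos²(23.3°)/cos²(52°) ≈ 2.23.

2.23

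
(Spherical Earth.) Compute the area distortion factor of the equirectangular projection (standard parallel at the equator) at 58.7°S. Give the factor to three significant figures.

In the plate carrée (x = Rλ, y = Rφ), meridians are true-scale (h = 1) and parallels are stretched by k = sec φ.
Areal scale = h·k = 1 × sec φ; at 58.7°, h = 1.000, k = 1.925, so h·k = 1.925.

1.92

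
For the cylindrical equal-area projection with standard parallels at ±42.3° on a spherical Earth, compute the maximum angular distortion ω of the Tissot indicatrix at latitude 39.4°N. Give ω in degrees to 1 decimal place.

For cylindrical equal-area with standard parallel φ₀, h = cos φ / cos φ₀ and k = cos φ₀ / cos φ, so h·k = 1.
At 39.4°: h = 1.045, k = 0.9572; principal scales a = 1.045, b = 0.9572.
sin(ω/2) = (a − b)/(a + b) = 0.08759/2.002 = 0.04375, so ω = 2 arcsin(0.04375) ≈ 5.0°.

5.0°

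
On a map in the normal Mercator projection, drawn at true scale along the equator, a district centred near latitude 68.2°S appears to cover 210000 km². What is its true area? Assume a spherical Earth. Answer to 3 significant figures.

29000 km²

Mercator is conformal, so the point scale is isotropic: h = k = sec φ = 1/cos φ.
Areal scale = k² = sec²φ = 1/cos²(68.2°) = 1/0.3714² = 7.251.
True area = apparent / (areal scale) = 210000 / 7.251 ≈ 29000 km².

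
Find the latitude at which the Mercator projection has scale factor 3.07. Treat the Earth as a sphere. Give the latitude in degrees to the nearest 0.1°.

Mercator scale is k = sec φ = 1/cos φ.
1/cos φ = 3.07  ⇒  cos φ = 0.3257  ⇒  φ = arccos(0.3257) ≈ 71.0°.

71.0°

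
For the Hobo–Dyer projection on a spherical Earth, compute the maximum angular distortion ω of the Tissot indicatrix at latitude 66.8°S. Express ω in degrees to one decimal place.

The Hobo–Dyer projection is cylindrical equal-area with φ₀ = 37.5°. For cylindrical equal-area with standard parallel φ₀, h = cos φ / cos φ₀ and k = cos φ₀ / cos φ, so h·k = 1.
At 66.8°: h = 0.4966, k = 2.014; principal scales a = 2.014, b = 0.4966.
sin(ω/2) = (a − b)/(a + b) = 1.517/2.510 = 0.6044, so ω = 2 arcsin(0.6044) ≈ 74.4°.

74.4°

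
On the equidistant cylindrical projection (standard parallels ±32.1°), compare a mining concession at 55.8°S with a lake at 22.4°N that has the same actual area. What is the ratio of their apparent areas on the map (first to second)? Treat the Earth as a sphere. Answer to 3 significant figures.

1.64

In the equirectangular projection with standard parallel φ₀ = 32.1° (x = Rλ cos φ₀, y = Rφ), meridians are true-scale (h = 1) and the parallel scale is k = cos φ₀ / cos φ.
Areal scale at 55.8°: h·k = 1.000 × 1.507 = 1.507.
Areal scale at 22.4°: h·k = 1.000 × 0.9163 = 0.9163.
Ratio = 1.507/0.9163 ≈ 1.64.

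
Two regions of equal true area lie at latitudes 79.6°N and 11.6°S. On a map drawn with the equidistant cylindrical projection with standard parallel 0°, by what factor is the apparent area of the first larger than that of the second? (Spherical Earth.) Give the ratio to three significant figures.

In the plate carrée (x = Rλ, y = Rφ), meridians are true-scale (h = 1) and parallels are stretched by k = sec φ.
Areal scale at 79.6°: h·k = 1.000 × 5.540 = 5.540.
Areal scale at 11.6°: h·k = 1.000 × 1.021 = 1.021.
Ratio = 5.540/1.021 ≈ 5.43.

5.43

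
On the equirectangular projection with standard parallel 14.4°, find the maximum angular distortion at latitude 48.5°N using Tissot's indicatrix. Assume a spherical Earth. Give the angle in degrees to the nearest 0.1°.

The equidistant cylindrical projection with φ₀ = 14.4° has h = 1 (meridians true) and k = cos φ₀ / cos φ along parallels.
At 48.5°: h = 1.000, k = 1.462; principal scales a = 1.462, b = 1.000.
sin(ω/2) = (a − b)/(a + b) = 0.4617/2.462 = 0.1876, so ω = 2 arcsin(0.1876) ≈ 21.6°.

21.6°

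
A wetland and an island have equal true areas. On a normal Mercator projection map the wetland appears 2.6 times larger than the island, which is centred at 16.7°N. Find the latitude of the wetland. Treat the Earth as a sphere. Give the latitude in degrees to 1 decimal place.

53.6°

On Mercator, (apparent₁)/(apparent₂) = sec²φ₁ / sec²φ₂ when true areas are equal.
cos²φ₂ / cos²φ₁ = 2.6  ⇒  cos φ₁ = cos 16.7° / √2.6 = 0.9578/1.612 = 0.5940.
φ₁ = arccos(0.5940) ≈ 53.6°.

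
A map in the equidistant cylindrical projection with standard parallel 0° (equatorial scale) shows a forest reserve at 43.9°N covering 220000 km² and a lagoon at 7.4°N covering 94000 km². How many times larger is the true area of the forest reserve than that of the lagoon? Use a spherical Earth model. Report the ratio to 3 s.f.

On the plate carrée, areal scale = h·k = 1 × sec φ, so true area = apparent × cos φ.
True area of forest reserve: 220000 × cos(43.9°) = 220000 × 0.7206 = 158500 km².
True area of lagoon: 94000 × cos(7.4°) = 94000 × 0.9917 = 93220 km².
Ratio = 158500 / 93220 ≈ 1.70.

1.70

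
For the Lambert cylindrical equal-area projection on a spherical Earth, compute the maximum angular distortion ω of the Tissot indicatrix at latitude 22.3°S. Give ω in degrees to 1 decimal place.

The Lambert cylindrical equal-area projection is the cylindrical equal-area projection with its standard parallel at the equator (φ₀ = 0). Cylindrical equal-area (φ₀ = 0°): h = cos φ / cos 0° along meridians, k = cos 0° / cos φ along parallels; h·k = 1.
At 22.3°: h = 0.9252, k = 1.081; principal scales a = 1.081, b = 0.9252.
sin(ω/2) = (a − b)/(a + b) = 0.1556/2.006 = 0.07758, so ω = 2 arcsin(0.07758) ≈ 8.9°.

8.9°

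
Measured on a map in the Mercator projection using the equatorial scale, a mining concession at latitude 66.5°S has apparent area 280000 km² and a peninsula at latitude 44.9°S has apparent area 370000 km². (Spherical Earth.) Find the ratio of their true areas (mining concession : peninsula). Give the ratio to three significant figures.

Mercator's areal exaggeration is sec²φ; hence true area = (apparent area) · cos²φ.
True area of mining concession: 280000 × cos²(66.5°) = 280000 × 0.1590 = 44520 km².
True area of peninsula: 370000 × cos²(44.9°) = 370000 × 0.5017 = 185600 km².
Ratio = 44520 / 185600 ≈ 0.240.

0.240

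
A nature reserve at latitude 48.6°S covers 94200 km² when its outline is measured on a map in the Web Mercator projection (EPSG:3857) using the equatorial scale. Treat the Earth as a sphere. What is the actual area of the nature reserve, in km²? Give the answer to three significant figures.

Mercator is conformal, so the point scale is isotropic: h = k = sec φ = 1/cos φ.
Areal scale = k² = sec²φ = 1/cos²(48.6°) = 1/0.6613² = 2.287.
True area = apparent / (areal scale) = 94200 / 2.287 ≈ 41200 km².

41200 km²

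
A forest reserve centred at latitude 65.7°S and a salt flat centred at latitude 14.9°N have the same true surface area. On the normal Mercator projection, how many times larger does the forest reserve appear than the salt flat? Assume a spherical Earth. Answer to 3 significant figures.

Mercator is conformal with k = sec φ, so areal scale = k² = sec²φ.
At 65.7°: sec²(65.7°) = 1/0.4115² = 5.905.
At 14.9°: sec²(14.9°) = 1/0.9664² = 1.071.
Ratio = 5.905/1.071 = cos²(14.9°)/cos²(65.7°) ≈ 5.51.

5.51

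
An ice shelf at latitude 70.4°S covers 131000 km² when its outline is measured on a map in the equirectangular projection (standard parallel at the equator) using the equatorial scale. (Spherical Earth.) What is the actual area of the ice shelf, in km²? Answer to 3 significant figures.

Plate carrée maps x = Rλ, y = Rφ. The meridian scale is h = 1 and the parallel scale is k = 1/cos φ = sec φ.
Areal scale = h·k = 1 × sec φ; at 70.4°, h = 1.000, k = 2.981, so h·k = 2.981.
True area = apparent / (areal scale) = 131000 / 2.981 ≈ 43900 km².

43900 km²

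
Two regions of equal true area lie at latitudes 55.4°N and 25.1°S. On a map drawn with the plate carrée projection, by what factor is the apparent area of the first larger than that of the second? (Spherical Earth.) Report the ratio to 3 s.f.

1.59

In the plate carrée (x = Rλ, y = Rφ), meridians are true-scale (h = 1) and parallels are stretched by k = sec φ.
Areal scale at 55.4°: h·k = 1.000 × 1.761 = 1.761.
Areal scale at 25.1°: h·k = 1.000 × 1.104 = 1.104.
Ratio = 1.761/1.104 ≈ 1.59.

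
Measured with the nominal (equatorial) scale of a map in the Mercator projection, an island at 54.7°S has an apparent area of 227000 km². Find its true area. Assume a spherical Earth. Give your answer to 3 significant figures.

75800 km²

Mercator is conformal, so the point scale is isotropic: h = k = sec φ = 1/cos φ.
Areal scale = k² = sec²φ = 1/cos²(54.7°) = 1/0.5779² = 2.995.
True area = apparent / (areal scale) = 227000 / 2.995 ≈ 75800 km².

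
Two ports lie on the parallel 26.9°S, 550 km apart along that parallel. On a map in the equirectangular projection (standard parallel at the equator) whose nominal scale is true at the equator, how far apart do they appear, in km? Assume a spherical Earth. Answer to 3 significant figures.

Plate carrée maps x = Rλ, y = Rφ. The meridian scale is h = 1 and the parallel scale is k = 1/cos φ = sec φ.
Along the parallel, k = sec 26.9° = 1/0.8918 = 1.121.
Map distance = 550 × 1.121 ≈ 617 km.

617 km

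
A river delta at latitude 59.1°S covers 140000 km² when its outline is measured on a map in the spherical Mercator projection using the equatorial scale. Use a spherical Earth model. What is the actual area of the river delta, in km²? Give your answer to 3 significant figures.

Mercator is conformal, so the point scale is isotropic: h = k = sec φ = 1/cos φ.
Areal scale = k² = sec²φ = 1/cos²(59.1°) = 1/0.5135² = 3.792.
True area = apparent / (areal scale) = 140000 / 3.792 ≈ 36900 km².

36900 km²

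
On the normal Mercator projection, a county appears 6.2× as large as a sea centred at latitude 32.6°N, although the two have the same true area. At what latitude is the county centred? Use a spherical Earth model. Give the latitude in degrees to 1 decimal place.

Mercator areal scale is sec²φ, so apparent-area ratio = sec²φ₁ / sec²φ₂ = cos²φ₂ / cos²φ₁.
cos²φ₂ / cos²φ₁ = 6.2  ⇒  cos φ₁ = cos 32.6° / √6.2 = 0.8425/2.490 = 0.3383.
φ₁ = arccos(0.3383) ≈ 70.2°.

70.2°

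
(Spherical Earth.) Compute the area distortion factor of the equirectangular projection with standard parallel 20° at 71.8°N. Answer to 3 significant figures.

3.01

With standard parallel φ₀ = 20°, the equirectangular projection gives x = Rλ cos φ₀, y = Rφ, so h = 1 and k = cos 20° / cos φ.
Areal scale = h·k = 1 × cos φ₀ / cos φ; at 71.8°, h = 1.000, k = 3.009, so h·k = 3.009.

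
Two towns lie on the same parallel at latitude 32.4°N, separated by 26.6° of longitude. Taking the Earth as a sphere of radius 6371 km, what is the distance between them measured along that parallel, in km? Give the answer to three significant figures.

2500 km

Arc length along a parallel = R cos φ · Δλ (with Δλ in radians).
= 6371 × cos 32.4° × (26.6° × π/180) = 6371 × 0.8443 × 0.4643 ≈ 2500 km.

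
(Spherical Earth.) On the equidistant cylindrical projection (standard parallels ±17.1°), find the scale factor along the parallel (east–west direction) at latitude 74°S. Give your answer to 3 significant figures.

3.47

With standard parallel φ₀ = 17.1°, the equirectangular projection gives x = Rλ cos φ₀, y = Rφ, so h = 1 and k = cos 17.1° / cos φ.
k = cos 17.1° / cos 74° = 0.9558/0.2756 = 3.468.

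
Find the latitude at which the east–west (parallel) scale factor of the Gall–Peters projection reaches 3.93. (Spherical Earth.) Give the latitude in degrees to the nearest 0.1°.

79.6°

The Gall–Peters projection is cylindrical equal-area with φ₀ = 45°. A cylindrical equal-area projection with standard parallel φ₀ has meridian scale h = cos φ / cos φ₀ and parallel scale k = cos φ₀ / cos φ (so areas are preserved, h·k = 1).
k = cos φ₀ / cos φ = 3.93  ⇒  cos φ = cos 45° / 3.93 = 0.1799.
φ = arccos(0.1799) ≈ 79.6°.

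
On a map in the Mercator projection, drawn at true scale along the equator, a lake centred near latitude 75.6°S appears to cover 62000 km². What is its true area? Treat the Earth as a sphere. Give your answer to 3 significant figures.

For Mercator, h = k = sec φ (a conformal cylindrical projection has a single point scale, 1/cos φ).
Areal scale = k² = sec²φ = 1/cos²(75.6°) = 1/0.2487² = 16.17.
True area = apparent / (areal scale) = 62000 / 16.17 ≈ 3830 km².

3830 km²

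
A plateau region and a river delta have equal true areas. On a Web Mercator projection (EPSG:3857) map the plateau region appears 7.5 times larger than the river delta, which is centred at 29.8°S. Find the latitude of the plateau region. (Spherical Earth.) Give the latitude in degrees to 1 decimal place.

71.5°

Mercator areal scale is sec²φ, so apparent-area ratio = sec²φ₁ / sec²φ₂ = cos²φ₂ / cos²φ₁.
cos²φ₂ / cos²φ₁ = 7.5  ⇒  cos φ₁ = cos 29.8° / √7.5 = 0.8678/2.739 = 0.3169.
φ₁ = arccos(0.3169) ≈ 71.5°.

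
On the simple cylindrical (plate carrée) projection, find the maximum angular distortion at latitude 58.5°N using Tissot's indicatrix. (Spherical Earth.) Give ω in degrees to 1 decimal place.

In the plate carrée (x = Rλ, y = Rφ), meridians are true-scale (h = 1) and parallels are stretched by k = sec φ.
At 58.5°: h = 1.000, k = 1.914; principal scales a = 1.914, b = 1.000.
sin(ω/2) = (a − b)/(a + b) = 0.9139/2.914 = 0.3136, so ω = 2 arcsin(0.3136) ≈ 36.6°.

36.6°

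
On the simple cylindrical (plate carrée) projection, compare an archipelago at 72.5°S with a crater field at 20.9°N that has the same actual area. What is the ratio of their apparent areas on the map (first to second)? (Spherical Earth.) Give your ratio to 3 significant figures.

3.11

For the equirectangular projection with φ₀ = 0 (plate carrée), h = 1 along meridians and k = sec φ along parallels.
Areal scale at 72.5°: h·k = 1.000 × 3.326 = 3.326.
Areal scale at 20.9°: h·k = 1.000 × 1.070 = 1.070.
Ratio = 3.326/1.070 ≈ 3.11.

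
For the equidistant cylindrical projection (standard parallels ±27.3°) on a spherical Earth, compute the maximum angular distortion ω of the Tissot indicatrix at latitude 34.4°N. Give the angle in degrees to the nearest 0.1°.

With standard parallel φ₀ = 27.3°, the equirectangular projection gives x = Rλ cos φ₀, y = Rφ, so h = 1 and k = cos 27.3° / cos φ.
At 34.4°: h = 1.000, k = 1.077; principal scales a = 1.077, b = 1.000.
sin(ω/2) = (a − b)/(a + b) = 0.07696/2.077 = 0.03706, so ω = 2 arcsin(0.03706) ≈ 4.2°.

4.2°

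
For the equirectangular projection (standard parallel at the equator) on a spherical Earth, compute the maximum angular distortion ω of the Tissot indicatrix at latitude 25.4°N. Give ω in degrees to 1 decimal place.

5.8°

For the equirectangular projection with φ₀ = 0 (plate carrée), h = 1 along meridians and k = sec φ along parallels.
At 25.4°: h = 1.000, k = 1.107; principal scales a = 1.107, b = 1.000.
sin(ω/2) = (a − b)/(a + b) = 0.1070/2.107 = 0.05079, so ω = 2 arcsin(0.05079) ≈ 5.8°.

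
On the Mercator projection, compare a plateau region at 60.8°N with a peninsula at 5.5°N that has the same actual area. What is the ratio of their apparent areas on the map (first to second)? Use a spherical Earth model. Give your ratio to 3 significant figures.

On Mercator, area is exaggerated by sec²φ = 1/cos²φ.
At 60.8°: sec²(60.8°) = 1/0.4879² = 4.202.
At 5.5°: sec²(5.5°) = 1/0.9954² = 1.009.
Ratio = 4.202/1.009 = cos²(5.5°)/cos²(60.8°) ≈ 4.16.

4.16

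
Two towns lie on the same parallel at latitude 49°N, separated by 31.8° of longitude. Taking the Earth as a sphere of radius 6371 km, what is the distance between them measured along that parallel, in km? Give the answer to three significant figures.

Arc length along a parallel = R cos φ · Δλ (with Δλ in radians).
= 6371 × cos 49° × (31.8° × π/180) = 6371 × 0.6561 × 0.5550 ≈ 2320 km.

2320 km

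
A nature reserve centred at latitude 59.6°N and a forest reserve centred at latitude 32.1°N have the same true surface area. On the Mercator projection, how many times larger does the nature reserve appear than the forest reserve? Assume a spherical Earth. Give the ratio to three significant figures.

2.80

On Mercator, area is exaggerated by sec²φ = 1/cos²φ.
At 59.6°: sec²(59.6°) = 1/0.5060² = 3.905.
At 32.1°: sec²(32.1°) = 1/0.8471² = 1.394.
Ratio = 3.905/1.394 = cos²(32.1°)/cos²(59.6°) ≈ 2.80.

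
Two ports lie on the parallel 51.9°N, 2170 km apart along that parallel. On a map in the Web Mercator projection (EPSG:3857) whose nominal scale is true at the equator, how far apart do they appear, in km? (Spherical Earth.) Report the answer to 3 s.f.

3520 km

Mercator is conformal, so the point scale is isotropic: h = k = sec φ = 1/cos φ.
Along the parallel, k = sec 51.9° = 1/0.6170 = 1.621.
Map distance = 2170 × 1.621 ≈ 3520 km.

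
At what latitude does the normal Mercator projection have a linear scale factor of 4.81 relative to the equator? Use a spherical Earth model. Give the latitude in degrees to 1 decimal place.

78.0°

Mercator scale is k = sec φ = 1/cos φ.
1/cos φ = 4.81  ⇒  cos φ = 0.2079  ⇒  φ = arccos(0.2079) ≈ 78.0°.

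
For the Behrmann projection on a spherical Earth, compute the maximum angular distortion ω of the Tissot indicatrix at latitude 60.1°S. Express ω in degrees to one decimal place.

60.3°

The Behrmann projection is cylindrical equal-area with φ₀ = 30°. Cylindrical equal-area (φ₀ = 30°): h = cos φ / cos 30° along meridians, k = cos 30° / cos φ along parallels; h·k = 1.
At 60.1°: h = 0.5756, k = 1.737; principal scales a = 1.737, b = 0.5756.
sin(ω/2) = (a − b)/(a + b) = 1.162/2.313 = 0.5023, so ω = 2 arcsin(0.5023) ≈ 60.3°.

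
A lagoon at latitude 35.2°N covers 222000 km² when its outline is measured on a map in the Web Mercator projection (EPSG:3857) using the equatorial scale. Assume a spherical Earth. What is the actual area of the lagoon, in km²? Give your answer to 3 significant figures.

148000 km²

The Mercator projection is conformal; its linear scale factor is the same in every direction and equals sec φ = 1/cos φ.
Areal scale = k² = sec²φ = 1/cos²(35.2°) = 1/0.8171² = 1.498.
True area = apparent / (areal scale) = 222000 / 1.498 ≈ 148000 km².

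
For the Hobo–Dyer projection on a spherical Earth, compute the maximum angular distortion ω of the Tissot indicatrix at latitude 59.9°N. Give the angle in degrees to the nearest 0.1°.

50.8°

Hobo–Dyer is a cylindrical equal-area projection with standard parallels at ±37.5°. A cylindrical equal-area projection with standard parallel φ₀ has meridian scale h = cos φ / cos φ₀ and parallel scale k = cos φ₀ / cos φ (so areas are preserved, h·k = 1).
At 59.9°: h = 0.6321, k = 1.582; principal scales a = 1.582, b = 0.6321.
sin(ω/2) = (a − b)/(a + b) = 0.9498/2.214 = 0.4290, so ω = 2 arcsin(0.4290) ≈ 50.8°.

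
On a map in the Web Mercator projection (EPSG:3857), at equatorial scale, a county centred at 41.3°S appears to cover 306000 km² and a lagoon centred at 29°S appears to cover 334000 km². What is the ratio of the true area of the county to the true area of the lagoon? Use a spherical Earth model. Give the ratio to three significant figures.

0.676

Mercator's areal exaggeration is sec²φ; hence true area = (apparent area) · cos²φ.
True area of county: 306000 × cos²(41.3°) = 306000 × 0.5644 = 172700 km².
True area of lagoon: 334000 × cos²(29°) = 334000 × 0.7650 = 255500 km².
Ratio = 172700 / 255500 ≈ 0.676.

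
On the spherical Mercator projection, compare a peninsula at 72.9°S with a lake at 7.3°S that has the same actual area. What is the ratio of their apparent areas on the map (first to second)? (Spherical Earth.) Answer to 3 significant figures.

11.4

Mercator is conformal with k = sec φ, so areal scale = k² = sec²φ.
At 72.9°: sec²(72.9°) = 1/0.2940² = 11.57.
At 7.3°: sec²(7.3°) = 1/0.9919² = 1.016.
Ratio = 11.57/1.016 = cos²(7.3°)/cos²(72.9°) ≈ 11.4.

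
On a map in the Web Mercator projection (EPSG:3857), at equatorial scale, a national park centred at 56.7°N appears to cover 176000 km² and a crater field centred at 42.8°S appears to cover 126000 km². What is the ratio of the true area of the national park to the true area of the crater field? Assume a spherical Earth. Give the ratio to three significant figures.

0.782

Mercator's areal exaggeration is sec²φ; hence true area = (apparent area) · cos²φ.
True area of national park: 176000 × cos²(56.7°) = 176000 × 0.3014 = 53050 km².
True area of crater field: 126000 × cos²(42.8°) = 126000 × 0.5384 = 67830 km².
Ratio = 53050 / 67830 ≈ 0.782.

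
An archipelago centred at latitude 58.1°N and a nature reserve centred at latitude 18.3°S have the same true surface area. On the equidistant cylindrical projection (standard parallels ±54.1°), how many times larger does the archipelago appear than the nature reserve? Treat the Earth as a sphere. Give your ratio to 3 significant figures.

The equidistant cylindrical projection with φ₀ = 54.1° has h = 1 (meridians true) and k = cos φ₀ / cos φ along parallels.
Areal scale at 58.1°: h·k = 1.000 × 1.110 = 1.110.
Areal scale at 18.3°: h·k = 1.000 × 0.6176 = 0.6176.
Ratio = 1.110/0.6176 ≈ 1.80.

1.80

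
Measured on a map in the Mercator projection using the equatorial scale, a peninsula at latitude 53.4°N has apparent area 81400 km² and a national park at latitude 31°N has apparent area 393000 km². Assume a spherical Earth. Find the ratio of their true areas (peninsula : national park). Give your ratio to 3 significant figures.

0.100

On Mercator the areal scale is sec²φ, so true area = apparent × cos²φ.
True area of peninsula: 81400 × cos²(53.4°) = 81400 × 0.3555 = 28940 km².
True area of national park: 393000 × cos²(31°) = 393000 × 0.7347 = 288800 km².
Ratio = 28940 / 288800 ≈ 0.100.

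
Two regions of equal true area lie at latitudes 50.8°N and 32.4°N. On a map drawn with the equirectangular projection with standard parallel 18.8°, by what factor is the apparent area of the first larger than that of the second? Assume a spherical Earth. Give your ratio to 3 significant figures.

In the equirectangular projection with standard parallel φ₀ = 18.8° (x = Rλ cos φ₀, y = Rφ), meridians are true-scale (h = 1) and the parallel scale is k = cos φ₀ / cos φ.
Areal scale at 50.8°: h·k = 1.000 × 1.498 = 1.498.
Areal scale at 32.4°: h·k = 1.000 × 1.121 = 1.121.
Ratio = 1.498/1.121 ≈ 1.34.

1.34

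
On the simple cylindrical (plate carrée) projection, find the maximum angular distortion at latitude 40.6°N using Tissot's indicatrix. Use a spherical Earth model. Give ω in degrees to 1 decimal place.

15.7°

For the equirectangular projection with φ₀ = 0 (plate carrée), h = 1 along meridians and k = sec φ along parallels.
At 40.6°: h = 1.000, k = 1.317; principal scales a = 1.317, b = 1.000.
sin(ω/2) = (a − b)/(a + b) = 0.3171/2.317 = 0.1368, so ω = 2 arcsin(0.1368) ≈ 15.7°.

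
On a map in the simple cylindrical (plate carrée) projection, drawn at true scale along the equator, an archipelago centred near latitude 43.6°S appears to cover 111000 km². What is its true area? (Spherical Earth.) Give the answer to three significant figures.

80400 km²

Plate carrée maps x = Rλ, y = Rφ. The meridian scale is h = 1 and the parallel scale is k = 1/cos φ = sec φ.
Areal scale = h·k = 1 × sec φ; at 43.6°, h = 1.000, k = 1.381, so h·k = 1.381.
True area = apparent / (areal scale) = 111000 / 1.381 ≈ 80400 km².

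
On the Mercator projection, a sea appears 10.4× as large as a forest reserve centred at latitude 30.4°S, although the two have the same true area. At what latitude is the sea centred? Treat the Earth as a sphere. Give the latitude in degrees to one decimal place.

For equal true areas on Mercator, apparent areas scale as sec²φ, so the ratio is cos²φ₂ / cos²φ₁.
cos²φ₂ / cos²φ₁ = 10.4  ⇒  cos φ₁ = cos 30.4° / √10.4 = 0.8625/3.225 = 0.2675.
φ₁ = arccos(0.2675) ≈ 74.5°.

74.5°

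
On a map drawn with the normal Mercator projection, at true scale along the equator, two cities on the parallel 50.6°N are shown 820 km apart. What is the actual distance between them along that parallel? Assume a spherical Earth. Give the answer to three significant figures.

For Mercator, h = k = sec φ (a conformal cylindrical projection has a single point scale, 1/cos φ).
Along the parallel at 50.6°, map distances are exaggerated by k = sec 50.6° = 1.575.
True distance = 820 / 1.575 = 820 × cos 50.6° ≈ 520 km.

520 km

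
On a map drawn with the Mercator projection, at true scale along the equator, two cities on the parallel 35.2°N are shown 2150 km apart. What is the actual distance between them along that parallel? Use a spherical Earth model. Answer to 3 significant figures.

Mercator is conformal, so the point scale is isotropic: h = k = sec φ = 1/cos φ.
Along the parallel at 35.2°, map distances are exaggerated by k = sec 35.2° = 1.224.
True distance = 2150 / 1.224 = 2150 × cos 35.2° ≈ 1760 km.

1760 km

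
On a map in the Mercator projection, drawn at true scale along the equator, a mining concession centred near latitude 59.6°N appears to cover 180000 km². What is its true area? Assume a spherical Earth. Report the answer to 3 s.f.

Mercator is conformal, so the point scale is isotropic: h = k = sec φ = 1/cos φ.
Areal scale = k² = sec²φ = 1/cos²(59.6°) = 1/0.5060² = 3.905.
True area = apparent / (areal scale) = 180000 / 3.905 ≈ 46100 km².

46100 km²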